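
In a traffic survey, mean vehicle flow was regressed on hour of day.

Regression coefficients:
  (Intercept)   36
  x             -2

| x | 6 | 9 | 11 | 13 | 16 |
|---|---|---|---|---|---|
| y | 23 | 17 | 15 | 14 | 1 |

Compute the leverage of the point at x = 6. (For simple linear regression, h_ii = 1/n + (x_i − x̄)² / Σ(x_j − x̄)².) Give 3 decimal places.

x̄ = (6 + 9 + 11 + 13 + 16)/5 = 11
Σ(x − x̄)² = 25 + 4 + 0 + 4 + 25 = 58
h = 1/5 + (-5)²/58 = 0.2 + 0.431034 = 0.631

h = 0.631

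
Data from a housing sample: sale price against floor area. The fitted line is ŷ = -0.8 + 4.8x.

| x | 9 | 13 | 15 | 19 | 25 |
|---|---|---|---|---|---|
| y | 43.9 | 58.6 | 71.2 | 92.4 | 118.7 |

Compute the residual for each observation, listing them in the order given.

x=9: ŷ = -0.8 + 4.8·9 = 42.4; r = 43.9 − 42.4 = 1.5
x=13: ŷ = -0.8 + 4.8·13 = 61.6; r = 58.6 − 61.6 = -3
x=15: ŷ = -0.8 + 4.8·15 = 71.2; r = 71.2 − 71.2 = 0
x=19: ŷ = -0.8 + 4.8·19 = 90.4; r = 92.4 − 90.4 = 2
x=25: ŷ = -0.8 + 4.8·25 = 119.2; r = 118.7 − 119.2 = -0.5

1.5, -3, 0, 2, -0.5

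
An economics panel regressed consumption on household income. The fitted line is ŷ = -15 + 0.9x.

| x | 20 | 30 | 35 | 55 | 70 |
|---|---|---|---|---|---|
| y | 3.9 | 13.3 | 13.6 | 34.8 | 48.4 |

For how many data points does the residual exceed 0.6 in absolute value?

3

x=20: ŷ = -15 + 0.9·20 = 3; r = 3.9 − 3 = 0.9
x=30: ŷ = -15 + 0.9·30 = 12; r = 13.3 − 12 = 1.3
x=35: ŷ = -15 + 0.9·35 = 16.5; r = 13.6 − 16.5 = -2.9
x=55: ŷ = -15 + 0.9·55 = 34.5; r = 34.8 − 34.5 = 0.3
x=70: ŷ = -15 + 0.9·70 = 48; r = 48.4 − 48 = 0.4
|r| > 0.6: x=20 (|r|=0.9), x=30 (|r|=1.3), x=35 (|r|=2.9) → 3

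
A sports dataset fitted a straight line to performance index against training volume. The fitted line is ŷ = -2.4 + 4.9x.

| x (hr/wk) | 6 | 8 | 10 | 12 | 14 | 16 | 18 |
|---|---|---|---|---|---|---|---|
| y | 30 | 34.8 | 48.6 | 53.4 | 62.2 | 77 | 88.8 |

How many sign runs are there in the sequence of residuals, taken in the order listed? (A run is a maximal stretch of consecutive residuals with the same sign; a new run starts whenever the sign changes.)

5 runs

x=6: ŷ = -2.4 + 4.9·6 = 27; e = 30 − 27 = 3
x=8: ŷ = -2.4 + 4.9·8 = 36.8; e = 34.8 − 36.8 = -2
x=10: ŷ = -2.4 + 4.9·10 = 46.6; e = 48.6 − 46.6 = 2
x=12: ŷ = -2.4 + 4.9·12 = 56.4; e = 53.4 − 56.4 = -3
x=14: ŷ = -2.4 + 4.9·14 = 66.2; e = 62.2 − 66.2 = -4
x=16: ŷ = -2.4 + 4.9·16 = 76; e = 77 − 76 = 1
x=18: ŷ = -2.4 + 4.9·18 = 85.8; e = 88.8 − 85.8 = 3
Signs: + − + − − + +
Runs: +×1, −×1, +×1, −×2, +×2 → 5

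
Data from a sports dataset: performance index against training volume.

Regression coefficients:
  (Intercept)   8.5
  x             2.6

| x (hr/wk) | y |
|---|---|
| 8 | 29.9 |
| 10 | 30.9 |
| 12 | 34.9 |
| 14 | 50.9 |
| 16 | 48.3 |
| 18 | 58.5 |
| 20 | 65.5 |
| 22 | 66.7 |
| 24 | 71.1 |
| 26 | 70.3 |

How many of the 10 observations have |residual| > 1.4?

x=8: ŷ = 8.5 + 2.6·8 = 29.3; e = 29.9 − 29.3 = 0.6
x=10: ŷ = 8.5 + 2.6·10 = 34.5; e = 30.9 − 34.5 = -3.6
x=12: ŷ = 8.5 + 2.6·12 = 39.7; e = 34.9 − 39.7 = -4.8
x=14: ŷ = 8.5 + 2.6·14 = 44.9; e = 50.9 − 44.9 = 6
x=16: ŷ = 8.5 + 2.6·16 = 50.1; e = 48.3 − 50.1 = -1.8
x=18: ŷ = 8.5 + 2.6·18 = 55.3; e = 58.5 − 55.3 = 3.2
x=20: ŷ = 8.5 + 2.6·20 = 60.5; e = 65.5 − 60.5 = 5
x=22: ŷ = 8.5 + 2.6·22 = 65.7; e = 66.7 − 65.7 = 1
x=24: ŷ = 8.5 + 2.6·24 = 70.9; e = 71.1 − 70.9 = 0.2
x=26: ŷ = 8.5 + 2.6·26 = 76.1; e = 70.3 − 76.1 = -5.8
|e| > 1.4: x=10 (|e|=3.6), x=12 (|e|=4.8), x=14 (|e|=6), x=16 (|e|=1.8), x=18 (|e|=3.2), x=20 (|e|=5), x=26 (|e|=5.8) → 7

7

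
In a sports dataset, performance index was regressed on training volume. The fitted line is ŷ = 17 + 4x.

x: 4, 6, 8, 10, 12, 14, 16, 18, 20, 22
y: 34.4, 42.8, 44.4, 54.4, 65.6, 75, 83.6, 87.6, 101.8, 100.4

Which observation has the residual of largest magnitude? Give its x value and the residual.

x = 20, r = 4.8

x=4: ŷ = 17 + 4·4 = 33; r = 34.4 − 33 = 1.4
x=6: ŷ = 17 + 4·6 = 41; r = 42.8 − 41 = 1.8
x=8: ŷ = 17 + 4·8 = 49; r = 44.4 − 49 = -4.6
x=10: ŷ = 17 + 4·10 = 57; r = 54.4 − 57 = -2.6
x=12: ŷ = 17 + 4·12 = 65; r = 65.6 − 65 = 0.6
x=14: ŷ = 17 + 4·14 = 73; r = 75 − 73 = 2
x=16: ŷ = 17 + 4·16 = 81; r = 83.6 − 81 = 2.6
x=18: ŷ = 17 + 4·18 = 89; r = 87.6 − 89 = -1.4
x=20: ŷ = 17 + 4·20 = 97; r = 101.8 − 97 = 4.8
x=22: ŷ = 17 + 4·22 = 105; r = 100.4 − 105 = -4.6
Largest |r| is 4.8 at x = 20, residual 4.8.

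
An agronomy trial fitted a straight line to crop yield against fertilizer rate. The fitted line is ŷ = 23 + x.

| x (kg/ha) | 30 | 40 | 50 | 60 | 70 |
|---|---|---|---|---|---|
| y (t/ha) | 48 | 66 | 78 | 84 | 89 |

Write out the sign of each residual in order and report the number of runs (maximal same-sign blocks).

x=30: ŷ = 23 + 30 = 53; e = 48 − 53 = -5
x=40: ŷ = 23 + 40 = 63; e = 66 − 63 = 3
x=50: ŷ = 23 + 50 = 73; e = 78 − 73 = 5
x=60: ŷ = 23 + 60 = 83; e = 84 − 83 = 1
x=70: ŷ = 23 + 70 = 93; e = 89 − 93 = -4
Signs: − + + + −
Runs: −×1, +×3, −×1 → 3

3 runs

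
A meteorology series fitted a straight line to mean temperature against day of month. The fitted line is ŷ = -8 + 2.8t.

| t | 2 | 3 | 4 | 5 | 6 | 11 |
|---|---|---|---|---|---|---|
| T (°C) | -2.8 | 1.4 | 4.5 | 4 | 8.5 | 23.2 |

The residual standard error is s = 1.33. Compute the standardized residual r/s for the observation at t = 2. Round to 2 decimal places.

-0.30

ŷ = -8 + 2.8·2 = -2.4
r = -2.8 − (-2.4) = -0.4
r/s = -0.4 / 1.33 = -0.30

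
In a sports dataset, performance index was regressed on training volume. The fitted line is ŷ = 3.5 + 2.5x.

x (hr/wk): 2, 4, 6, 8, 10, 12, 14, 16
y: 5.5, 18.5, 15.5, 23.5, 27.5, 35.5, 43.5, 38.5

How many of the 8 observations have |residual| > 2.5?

x=2: ŷ = 3.5 + 2.5·2 = 8.5; r = 5.5 − 8.5 = -3
x=4: ŷ = 3.5 + 2.5·4 = 13.5; r = 18.5 − 13.5 = 5
x=6: ŷ = 3.5 + 2.5·6 = 18.5; r = 15.5 − 18.5 = -3
x=8: ŷ = 3.5 + 2.5·8 = 23.5; r = 23.5 − 23.5 = 0
x=10: ŷ = 3.5 + 2.5·10 = 28.5; r = 27.5 − 28.5 = -1
x=12: ŷ = 3.5 + 2.5·12 = 33.5; r = 35.5 − 33.5 = 2
x=14: ŷ = 3.5 + 2.5·14 = 38.5; r = 43.5 − 38.5 = 5
x=16: ŷ = 3.5 + 2.5·16 = 43.5; r = 38.5 − 43.5 = -5
|r| > 2.5: x=2 (|r|=3), x=4 (|r|=5), x=6 (|r|=3), x=14 (|r|=5), x=16 (|r|=5) → 5

5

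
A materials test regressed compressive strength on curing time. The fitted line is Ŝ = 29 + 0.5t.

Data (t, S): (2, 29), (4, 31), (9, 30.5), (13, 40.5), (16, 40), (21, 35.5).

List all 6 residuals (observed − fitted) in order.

-1, 0, -3, 5, 3, -4

t=2: Ŝ = 29 + 0.5·2 = 30; e = 29 − 30 = -1
t=4: Ŝ = 29 + 0.5·4 = 31; e = 31 − 31 = 0
t=9: Ŝ = 29 + 0.5·9 = 33.5; e = 30.5 − 33.5 = -3
t=13: Ŝ = 29 + 0.5·13 = 35.5; e = 40.5 − 35.5 = 5
t=16: Ŝ = 29 + 0.5·16 = 37; e = 40 − 37 = 3
t=21: Ŝ = 29 + 0.5·21 = 39.5; e = 35.5 − 39.5 = -4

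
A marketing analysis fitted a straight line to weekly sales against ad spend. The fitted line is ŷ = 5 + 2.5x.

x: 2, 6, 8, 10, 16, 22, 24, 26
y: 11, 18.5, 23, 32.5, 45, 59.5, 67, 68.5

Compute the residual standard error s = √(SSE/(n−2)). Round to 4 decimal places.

s = 1.8257

x=2: ŷ = 5 + 2.5·2 = 10; r = 11 − 10 = 1
x=6: ŷ = 5 + 2.5·6 = 20; r = 18.5 − 20 = -1.5
x=8: ŷ = 5 + 2.5·8 = 25; r = 23 − 25 = -2
x=10: ŷ = 5 + 2.5·10 = 30; r = 32.5 − 30 = 2.5
x=16: ŷ = 5 + 2.5·16 = 45; r = 45 − 45 = 0
x=22: ŷ = 5 + 2.5·22 = 60; r = 59.5 − 60 = -0.5
x=24: ŷ = 5 + 2.5·24 = 65; r = 67 − 65 = 2
x=26: ŷ = 5 + 2.5·26 = 70; r = 68.5 − 70 = -1.5
SSE = 1 + 2.25 + 4 + 6.25 + 0 + 0.25 + 4 + 2.25 = 20
s = √(20/6) = √3.33333 ≈ 1.8257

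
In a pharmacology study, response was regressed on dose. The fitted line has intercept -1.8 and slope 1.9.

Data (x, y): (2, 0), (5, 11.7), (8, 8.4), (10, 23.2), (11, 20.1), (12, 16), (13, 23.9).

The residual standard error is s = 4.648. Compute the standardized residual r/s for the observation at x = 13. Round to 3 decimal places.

ŷ = -1.8 + 1.9·13 = 22.9
r = 23.9 − 22.9 = 1
r/s = 1 / 4.648 = 0.215

0.215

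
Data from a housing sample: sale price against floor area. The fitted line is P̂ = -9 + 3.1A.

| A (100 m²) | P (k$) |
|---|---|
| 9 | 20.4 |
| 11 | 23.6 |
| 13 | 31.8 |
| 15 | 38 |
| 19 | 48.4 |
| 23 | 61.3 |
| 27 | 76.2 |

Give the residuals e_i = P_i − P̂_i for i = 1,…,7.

1.5, -1.5, 0.5, 0.5, -1.5, -1, 1.5

A=9: P̂ = -9 + 3.1·9 = 18.9; e = 20.4 − 18.9 = 1.5
A=11: P̂ = -9 + 3.1·11 = 25.1; e = 23.6 − 25.1 = -1.5
A=13: P̂ = -9 + 3.1·13 = 31.3; e = 31.8 − 31.3 = 0.5
A=15: P̂ = -9 + 3.1·15 = 37.5; e = 38 − 37.5 = 0.5
A=19: P̂ = -9 + 3.1·19 = 49.9; e = 48.4 − 49.9 = -1.5
A=23: P̂ = -9 + 3.1·23 = 62.3; e = 61.3 − 62.3 = -1
A=27: P̂ = -9 + 3.1·27 = 74.7; e = 76.2 − 74.7 = 1.5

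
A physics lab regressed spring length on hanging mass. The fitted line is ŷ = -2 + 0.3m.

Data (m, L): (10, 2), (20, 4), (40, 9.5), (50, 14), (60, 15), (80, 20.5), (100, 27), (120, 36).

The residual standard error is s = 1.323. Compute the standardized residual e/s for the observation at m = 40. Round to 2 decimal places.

ŷ = -2 + 0.3·40 = 10
e = 9.5 − 10 = -0.5
e/s = -0.5 / 1.323 = -0.38

-0.38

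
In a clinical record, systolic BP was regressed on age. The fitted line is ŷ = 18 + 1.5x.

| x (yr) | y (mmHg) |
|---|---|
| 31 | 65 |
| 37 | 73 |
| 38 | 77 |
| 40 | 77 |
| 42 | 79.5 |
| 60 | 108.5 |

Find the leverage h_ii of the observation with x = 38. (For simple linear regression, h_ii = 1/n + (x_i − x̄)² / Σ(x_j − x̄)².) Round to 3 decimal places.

x̄ = (31 + 37 + 38 + 40 + 42 + 60)/6 = 41.3333
Σ(x − x̄)² = 106.778 + 18.7778 + 11.1111 + 1.77778 + 0.444444 + 348.444 = 487.333
h = 1/6 + (-3.33333)²/487.333 = 0.166667 + 0.0227998 = 0.189

h = 0.189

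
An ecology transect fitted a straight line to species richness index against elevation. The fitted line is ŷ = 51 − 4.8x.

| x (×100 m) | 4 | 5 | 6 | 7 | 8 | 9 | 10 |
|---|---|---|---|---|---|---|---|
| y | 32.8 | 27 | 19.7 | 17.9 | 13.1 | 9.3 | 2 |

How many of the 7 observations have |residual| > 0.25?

x=4: ŷ = 51 − 4.8·4 = 31.8; r = 32.8 − 31.8 = 1
x=5: ŷ = 51 − 4.8·5 = 27; r = 27 − 27 = 0
x=6: ŷ = 51 − 4.8·6 = 22.2; r = 19.7 − 22.2 = -2.5
x=7: ŷ = 51 − 4.8·7 = 17.4; r = 17.9 − 17.4 = 0.5
x=8: ŷ = 51 − 4.8·8 = 12.6; r = 13.1 − 12.6 = 0.5
x=9: ŷ = 51 − 4.8·9 = 7.8; r = 9.3 − 7.8 = 1.5
x=10: ŷ = 51 − 4.8·10 = 3; r = 2 − 3 = -1
|r| > 0.25: x=4 (|r|=1), x=6 (|r|=2.5), x=7 (|r|=0.5), x=8 (|r|=0.5), x=9 (|r|=1.5), x=10 (|r|=1) → 6

6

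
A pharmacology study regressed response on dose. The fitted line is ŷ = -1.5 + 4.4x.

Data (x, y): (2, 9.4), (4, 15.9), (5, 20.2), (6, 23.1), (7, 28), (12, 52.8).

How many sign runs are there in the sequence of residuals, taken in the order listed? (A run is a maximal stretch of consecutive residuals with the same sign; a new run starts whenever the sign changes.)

x=2: ŷ = -1.5 + 4.4·2 = 7.3; r = 9.4 − 7.3 = 2.1
x=4: ŷ = -1.5 + 4.4·4 = 16.1; r = 15.9 − 16.1 = -0.2
x=5: ŷ = -1.5 + 4.4·5 = 20.5; r = 20.2 − 20.5 = -0.3
x=6: ŷ = -1.5 + 4.4·6 = 24.9; r = 23.1 − 24.9 = -1.8
x=7: ŷ = -1.5 + 4.4·7 = 29.3; r = 28 − 29.3 = -1.3
x=12: ŷ = -1.5 + 4.4·12 = 51.3; r = 52.8 − 51.3 = 1.5
Signs: + − − − − +
Runs: +×1, −×4, +×1 → 3

3 runs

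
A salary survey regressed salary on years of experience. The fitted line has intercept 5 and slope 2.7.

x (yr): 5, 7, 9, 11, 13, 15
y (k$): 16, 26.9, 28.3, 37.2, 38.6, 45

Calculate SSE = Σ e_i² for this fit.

SSE = 25

x=5: ŷ = 5 + 2.7·5 = 18.5; e = 16 − 18.5 = -2.5
x=7: ŷ = 5 + 2.7·7 = 23.9; e = 26.9 − 23.9 = 3
x=9: ŷ = 5 + 2.7·9 = 29.3; e = 28.3 − 29.3 = -1
x=11: ŷ = 5 + 2.7·11 = 34.7; e = 37.2 − 34.7 = 2.5
x=13: ŷ = 5 + 2.7·13 = 40.1; e = 38.6 − 40.1 = -1.5
x=15: ŷ = 5 + 2.7·15 = 45.5; e = 45 − 45.5 = -0.5
SSE = 6.25 + 9 + 1 + 6.25 + 2.25 + 0.25 = 25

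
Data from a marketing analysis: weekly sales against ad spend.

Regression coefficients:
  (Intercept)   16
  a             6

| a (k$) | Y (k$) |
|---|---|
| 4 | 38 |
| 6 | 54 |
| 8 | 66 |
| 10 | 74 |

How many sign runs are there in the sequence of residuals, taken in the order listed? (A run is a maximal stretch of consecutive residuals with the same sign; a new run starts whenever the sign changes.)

a=4: ŷ = 16 + 6·4 = 40; r = 38 − 40 = -2
a=6: ŷ = 16 + 6·6 = 52; r = 54 − 52 = 2
a=8: ŷ = 16 + 6·8 = 64; r = 66 − 64 = 2
a=10: ŷ = 16 + 6·10 = 76; r = 74 − 76 = -2
Signs: − + + −
Runs: −×1, +×2, −×1 → 3

3 runs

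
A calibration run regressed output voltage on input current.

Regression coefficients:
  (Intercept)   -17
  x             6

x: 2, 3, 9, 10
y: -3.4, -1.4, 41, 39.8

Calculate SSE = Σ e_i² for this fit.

x=2: ŷ = -17 + 6·2 = -5; e = -3.4 − (-5) = 1.6
x=3: ŷ = -17 + 6·3 = 1; e = -1.4 − 1 = -2.4
x=9: ŷ = -17 + 6·9 = 37; e = 41 − 37 = 4
x=10: ŷ = -17 + 6·10 = 43; e = 39.8 − 43 = -3.2
SSE = 2.56 + 5.76 + 16 + 10.24 = 34.56

SSE = 34.56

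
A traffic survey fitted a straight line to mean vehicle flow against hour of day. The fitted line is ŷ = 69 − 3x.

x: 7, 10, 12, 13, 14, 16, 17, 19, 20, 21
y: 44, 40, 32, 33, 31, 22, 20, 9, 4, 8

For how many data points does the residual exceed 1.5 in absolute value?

7

x=7: ŷ = 69 − 3·7 = 48; e = 44 − 48 = -4
x=10: ŷ = 69 − 3·10 = 39; e = 40 − 39 = 1
x=12: ŷ = 69 − 3·12 = 33; e = 32 − 33 = -1
x=13: ŷ = 69 − 3·13 = 30; e = 33 − 30 = 3
x=14: ŷ = 69 − 3·14 = 27; e = 31 − 27 = 4
x=16: ŷ = 69 − 3·16 = 21; e = 22 − 21 = 1
x=17: ŷ = 69 − 3·17 = 18; e = 20 − 18 = 2
x=19: ŷ = 69 − 3·19 = 12; e = 9 − 12 = -3
x=20: ŷ = 69 − 3·20 = 9; e = 4 − 9 = -5
x=21: ŷ = 69 − 3·21 = 6; e = 8 − 6 = 2
|e| > 1.5: x=7 (|e|=4), x=13 (|e|=3), x=14 (|e|=4), x=17 (|e|=2), x=19 (|e|=3), x=20 (|e|=5), x=21 (|e|=2) → 7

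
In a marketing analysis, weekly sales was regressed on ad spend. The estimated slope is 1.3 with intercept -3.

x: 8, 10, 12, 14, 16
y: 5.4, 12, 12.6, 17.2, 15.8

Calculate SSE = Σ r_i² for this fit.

SSE = 16

x=8: ŷ = -3 + 1.3·8 = 7.4; r = 5.4 − 7.4 = -2
x=10: ŷ = -3 + 1.3·10 = 10; r = 12 − 10 = 2
x=12: ŷ = -3 + 1.3·12 = 12.6; r = 12.6 − 12.6 = 0
x=14: ŷ = -3 + 1.3·14 = 15.2; r = 17.2 − 15.2 = 2
x=16: ŷ = -3 + 1.3·16 = 17.8; r = 15.8 − 17.8 = -2
SSE = 4 + 4 + 0 + 4 + 4 = 16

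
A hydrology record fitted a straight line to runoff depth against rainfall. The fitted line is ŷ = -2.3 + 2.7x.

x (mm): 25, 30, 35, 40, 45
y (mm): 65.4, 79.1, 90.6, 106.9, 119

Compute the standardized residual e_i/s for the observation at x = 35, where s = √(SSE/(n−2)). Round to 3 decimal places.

-1.346

x=25: ŷ = -2.3 + 2.7·25 = 65.2; e = 65.4 − 65.2 = 0.2
x=30: ŷ = -2.3 + 2.7·30 = 78.7; e = 79.1 − 78.7 = 0.4
x=35: ŷ = -2.3 + 2.7·35 = 92.2; e = 90.6 − 92.2 = -1.6
x=40: ŷ = -2.3 + 2.7·40 = 105.7; e = 106.9 − 105.7 = 1.2
x=45: ŷ = -2.3 + 2.7·45 = 119.2; e = 119 − 119.2 = -0.2
SSE = 0.04 + 0.16 + 2.56 + 1.44 + 0.04 = 4.24
s = √(4.24/3) = 1.18884
e/s = -1.6 / 1.18884 = -1.346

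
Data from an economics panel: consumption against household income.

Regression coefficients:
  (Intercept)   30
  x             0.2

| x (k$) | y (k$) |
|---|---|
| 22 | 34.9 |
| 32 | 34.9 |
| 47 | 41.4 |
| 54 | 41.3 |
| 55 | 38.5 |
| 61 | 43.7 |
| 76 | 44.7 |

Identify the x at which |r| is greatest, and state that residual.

x = 55, r = -2.5

x=22: ŷ = 30 + 0.2·22 = 34.4; r = 34.9 − 34.4 = 0.5
x=32: ŷ = 30 + 0.2·32 = 36.4; r = 34.9 − 36.4 = -1.5
x=47: ŷ = 30 + 0.2·47 = 39.4; r = 41.4 − 39.4 = 2
x=54: ŷ = 30 + 0.2·54 = 40.8; r = 41.3 − 40.8 = 0.5
x=55: ŷ = 30 + 0.2·55 = 41; r = 38.5 − 41 = -2.5
x=61: ŷ = 30 + 0.2·61 = 42.2; r = 43.7 − 42.2 = 1.5
x=76: ŷ = 30 + 0.2·76 = 45.2; r = 44.7 − 45.2 = -0.5
Largest |r| is 2.5 at x = 55, residual -2.5.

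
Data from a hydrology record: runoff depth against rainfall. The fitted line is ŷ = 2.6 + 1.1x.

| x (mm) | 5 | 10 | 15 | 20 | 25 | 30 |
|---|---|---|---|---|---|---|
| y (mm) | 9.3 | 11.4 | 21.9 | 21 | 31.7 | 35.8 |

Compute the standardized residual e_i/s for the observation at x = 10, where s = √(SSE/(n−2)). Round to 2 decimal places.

x=5: ŷ = 2.6 + 1.1·5 = 8.1; e = 9.3 − 8.1 = 1.2
x=10: ŷ = 2.6 + 1.1·10 = 13.6; e = 11.4 − 13.6 = -2.2
x=15: ŷ = 2.6 + 1.1·15 = 19.1; e = 21.9 − 19.1 = 2.8
x=20: ŷ = 2.6 + 1.1·20 = 24.6; e = 21 − 24.6 = -3.6
x=25: ŷ = 2.6 + 1.1·25 = 30.1; e = 31.7 − 30.1 = 1.6
x=30: ŷ = 2.6 + 1.1·30 = 35.6; e = 35.8 − 35.6 = 0.2
SSE = 1.44 + 4.84 + 7.84 + 12.96 + 2.56 + 0.04 = 29.68
s = √(29.68/4) = 2.72397
e/s = -2.2 / 2.72397 = -0.81

-0.81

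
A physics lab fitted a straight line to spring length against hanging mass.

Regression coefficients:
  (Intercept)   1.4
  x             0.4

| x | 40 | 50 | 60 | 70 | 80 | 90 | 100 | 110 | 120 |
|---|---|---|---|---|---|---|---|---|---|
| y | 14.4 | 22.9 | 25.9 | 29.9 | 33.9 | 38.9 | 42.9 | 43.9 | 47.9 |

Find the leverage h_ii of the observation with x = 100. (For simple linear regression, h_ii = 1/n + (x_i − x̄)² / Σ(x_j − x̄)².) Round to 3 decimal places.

h = 0.178

x̄ = (40 + 50 + 60 + 70 + 80 + 90 + 100 + 110 + 120)/9 = 80
Σ(x − x̄)² = 1600 + 900 + 400 + 100 + 0 + 100 + 400 + 900 + 1600 = 6000
h = 1/9 + (20)²/6000 = 0.111111 + 0.0666667 = 0.178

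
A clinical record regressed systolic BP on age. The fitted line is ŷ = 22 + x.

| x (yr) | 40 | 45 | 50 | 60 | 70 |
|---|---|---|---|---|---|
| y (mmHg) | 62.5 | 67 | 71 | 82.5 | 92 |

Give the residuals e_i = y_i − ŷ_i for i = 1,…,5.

0.5, 0, -1, 0.5, 0

x=40: ŷ = 22 + 40 = 62; e = 62.5 − 62 = 0.5
x=45: ŷ = 22 + 45 = 67; e = 67 − 67 = 0
x=50: ŷ = 22 + 50 = 72; e = 71 − 72 = -1
x=60: ŷ = 22 + 60 = 82; e = 82.5 − 82 = 0.5
x=70: ŷ = 22 + 70 = 92; e = 92 − 92 = 0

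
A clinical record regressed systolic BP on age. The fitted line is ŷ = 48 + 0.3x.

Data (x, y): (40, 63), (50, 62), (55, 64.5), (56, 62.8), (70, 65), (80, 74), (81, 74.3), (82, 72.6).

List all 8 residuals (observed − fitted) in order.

3, -1, 0, -2, -4, 2, 2, 0

x=40: ŷ = 48 + 0.3·40 = 60; e = 63 − 60 = 3
x=50: ŷ = 48 + 0.3·50 = 63; e = 62 − 63 = -1
x=55: ŷ = 48 + 0.3·55 = 64.5; e = 64.5 − 64.5 = 0
x=56: ŷ = 48 + 0.3·56 = 64.8; e = 62.8 − 64.8 = -2
x=70: ŷ = 48 + 0.3·70 = 69; e = 65 − 69 = -4
x=80: ŷ = 48 + 0.3·80 = 72; e = 74 − 72 = 2
x=81: ŷ = 48 + 0.3·81 = 72.3; e = 74.3 − 72.3 = 2
x=82: ŷ = 48 + 0.3·82 = 72.6; e = 72.6 − 72.6 = 0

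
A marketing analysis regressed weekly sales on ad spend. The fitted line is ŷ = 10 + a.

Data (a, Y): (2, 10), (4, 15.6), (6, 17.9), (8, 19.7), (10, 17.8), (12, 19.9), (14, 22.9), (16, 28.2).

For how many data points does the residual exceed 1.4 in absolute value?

7

a=2: ŷ = 10 + 2 = 12; e = 10 − 12 = -2
a=4: ŷ = 10 + 4 = 14; e = 15.6 − 14 = 1.6
a=6: ŷ = 10 + 6 = 16; e = 17.9 − 16 = 1.9
a=8: ŷ = 10 + 8 = 18; e = 19.7 − 18 = 1.7
a=10: ŷ = 10 + 10 = 20; e = 17.8 − 20 = -2.2
a=12: ŷ = 10 + 12 = 22; e = 19.9 − 22 = -2.1
a=14: ŷ = 10 + 14 = 24; e = 22.9 − 24 = -1.1
a=16: ŷ = 10 + 16 = 26; e = 28.2 − 26 = 2.2
|e| > 1.4: a=2 (|e|=2), a=4 (|e|=1.6), a=6 (|e|=1.9), a=8 (|e|=1.7), a=10 (|e|=2.2), a=12 (|e|=2.1), a=16 (|e|=2.2) → 7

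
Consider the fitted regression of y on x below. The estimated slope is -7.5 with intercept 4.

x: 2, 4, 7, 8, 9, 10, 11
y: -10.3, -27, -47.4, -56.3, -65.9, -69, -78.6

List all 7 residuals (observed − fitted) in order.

x=2: ŷ = 4 − 7.5·2 = -11; r = -10.3 − (-11) = 0.7
x=4: ŷ = 4 − 7.5·4 = -26; r = -27 − (-26) = -1
x=7: ŷ = 4 − 7.5·7 = -48.5; r = -47.4 − (-48.5) = 1.1
x=8: ŷ = 4 − 7.5·8 = -56; r = -56.3 − (-56) = -0.3
x=9: ŷ = 4 − 7.5·9 = -63.5; r = -65.9 − (-63.5) = -2.4
x=10: ŷ = 4 − 7.5·10 = -71; r = -69 − (-71) = 2
x=11: ŷ = 4 − 7.5·11 = -78.5; r = -78.6 − (-78.5) = -0.1

0.7, -1, 1.1, -0.3, -2.4, 2, -0.1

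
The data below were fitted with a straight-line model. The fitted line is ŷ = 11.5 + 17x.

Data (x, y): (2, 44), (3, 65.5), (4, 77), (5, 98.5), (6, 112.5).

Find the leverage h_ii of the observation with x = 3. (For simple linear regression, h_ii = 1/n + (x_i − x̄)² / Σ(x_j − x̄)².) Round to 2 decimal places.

h = 0.30

x̄ = (2 + 3 + 4 + 5 + 6)/5 = 4
Σ(x − x̄)² = 4 + 1 + 0 + 1 + 4 = 10
h = 1/5 + (-1)²/10 = 0.2 + 0.1 = 0.30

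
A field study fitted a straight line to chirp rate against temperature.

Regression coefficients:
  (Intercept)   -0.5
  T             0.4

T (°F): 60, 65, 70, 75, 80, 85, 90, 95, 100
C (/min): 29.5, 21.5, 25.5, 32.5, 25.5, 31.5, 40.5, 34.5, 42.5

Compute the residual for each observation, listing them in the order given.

T=60: ŷ = -0.5 + 0.4·60 = 23.5; e = 29.5 − 23.5 = 6
T=65: ŷ = -0.5 + 0.4·65 = 25.5; e = 21.5 − 25.5 = -4
T=70: ŷ = -0.5 + 0.4·70 = 27.5; e = 25.5 − 27.5 = -2
T=75: ŷ = -0.5 + 0.4·75 = 29.5; e = 32.5 − 29.5 = 3
T=80: ŷ = -0.5 + 0.4·80 = 31.5; e = 25.5 − 31.5 = -6
T=85: ŷ = -0.5 + 0.4·85 = 33.5; e = 31.5 − 33.5 = -2
T=90: ŷ = -0.5 + 0.4·90 = 35.5; e = 40.5 − 35.5 = 5
T=95: ŷ = -0.5 + 0.4·95 = 37.5; e = 34.5 − 37.5 = -3
T=100: ŷ = -0.5 + 0.4·100 = 39.5; e = 42.5 − 39.5 = 3

6, -4, -2, 3, -6, -2, 5, -3, 3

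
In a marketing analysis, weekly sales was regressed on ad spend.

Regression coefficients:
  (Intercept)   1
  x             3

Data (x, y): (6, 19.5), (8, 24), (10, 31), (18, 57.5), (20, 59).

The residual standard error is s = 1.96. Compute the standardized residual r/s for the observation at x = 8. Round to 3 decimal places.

-0.510

ŷ = 1 + 3·8 = 25
r = 24 − 25 = -1
r/s = -1 / 1.96 = -0.510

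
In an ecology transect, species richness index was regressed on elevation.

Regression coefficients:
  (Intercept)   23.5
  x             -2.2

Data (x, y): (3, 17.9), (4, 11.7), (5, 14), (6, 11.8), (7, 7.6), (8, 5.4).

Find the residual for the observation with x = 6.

ŷ = 23.5 − 2.2·6 = 10.3
e = 11.8 − 10.3 = 1.5

e = 1.5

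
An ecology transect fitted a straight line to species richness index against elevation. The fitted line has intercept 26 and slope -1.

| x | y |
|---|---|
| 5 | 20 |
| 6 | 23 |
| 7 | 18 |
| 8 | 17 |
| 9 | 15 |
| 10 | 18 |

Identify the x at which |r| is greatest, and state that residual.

x=5: ŷ = 26 − 5 = 21; r = 20 − 21 = -1
x=6: ŷ = 26 − 6 = 20; r = 23 − 20 = 3
x=7: ŷ = 26 − 7 = 19; r = 18 − 19 = -1
x=8: ŷ = 26 − 8 = 18; r = 17 − 18 = -1
x=9: ŷ = 26 − 9 = 17; r = 15 − 17 = -2
x=10: ŷ = 26 − 10 = 16; r = 18 − 16 = 2
Largest |r| is 3 at x = 6, residual 3.

x = 6, r = 3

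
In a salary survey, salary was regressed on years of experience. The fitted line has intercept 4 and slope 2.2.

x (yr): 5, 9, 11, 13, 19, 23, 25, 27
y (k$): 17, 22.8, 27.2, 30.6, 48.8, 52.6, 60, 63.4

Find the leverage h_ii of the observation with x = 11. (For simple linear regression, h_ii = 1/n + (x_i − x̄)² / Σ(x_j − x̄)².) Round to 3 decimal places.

x̄ = (5 + 9 + 11 + 13 + 19 + 23 + 25 + 27)/8 = 16.5
Σ(x − x̄)² = 132.25 + 56.25 + 30.25 + 12.25 + 6.25 + 42.25 + 72.25 + 110.25 = 462
h = 1/8 + (-5.5)²/462 = 0.125 + 0.0654762 = 0.190

h = 0.190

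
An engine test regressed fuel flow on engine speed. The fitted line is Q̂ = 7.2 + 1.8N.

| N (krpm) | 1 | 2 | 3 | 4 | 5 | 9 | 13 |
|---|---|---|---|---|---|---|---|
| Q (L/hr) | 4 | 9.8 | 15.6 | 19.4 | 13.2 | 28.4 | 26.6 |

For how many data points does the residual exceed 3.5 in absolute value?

4

N=1: Q̂ = 7.2 + 1.8·1 = 9; e = 4 − 9 = -5
N=2: Q̂ = 7.2 + 1.8·2 = 10.8; e = 9.8 − 10.8 = -1
N=3: Q̂ = 7.2 + 1.8·3 = 12.6; e = 15.6 − 12.6 = 3
N=4: Q̂ = 7.2 + 1.8·4 = 14.4; e = 19.4 − 14.4 = 5
N=5: Q̂ = 7.2 + 1.8·5 = 16.2; e = 13.2 − 16.2 = -3
N=9: Q̂ = 7.2 + 1.8·9 = 23.4; e = 28.4 − 23.4 = 5
N=13: Q̂ = 7.2 + 1.8·13 = 30.6; e = 26.6 − 30.6 = -4
|e| > 3.5: N=1 (|e|=5), N=4 (|e|=5), N=9 (|e|=5), N=13 (|e|=4) → 4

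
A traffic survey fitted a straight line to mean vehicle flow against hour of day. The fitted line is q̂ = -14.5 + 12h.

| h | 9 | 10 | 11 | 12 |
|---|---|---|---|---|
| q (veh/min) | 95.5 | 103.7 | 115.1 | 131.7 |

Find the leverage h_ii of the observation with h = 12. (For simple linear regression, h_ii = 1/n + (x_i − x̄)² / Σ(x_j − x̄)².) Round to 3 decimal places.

h = 0.700

h̄ = (9 + 10 + 11 + 12)/4 = 10.5
Σ(h − h̄)² = 2.25 + 0.25 + 0.25 + 2.25 = 5
h = 1/4 + (1.5)²/5 = 0.25 + 0.45 = 0.700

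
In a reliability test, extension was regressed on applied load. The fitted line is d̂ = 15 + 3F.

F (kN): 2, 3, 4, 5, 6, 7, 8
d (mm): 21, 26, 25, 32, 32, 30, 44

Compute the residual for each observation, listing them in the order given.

F=2: d̂ = 15 + 3·2 = 21; e = 21 − 21 = 0
F=3: d̂ = 15 + 3·3 = 24; e = 26 − 24 = 2
F=4: d̂ = 15 + 3·4 = 27; e = 25 − 27 = -2
F=5: d̂ = 15 + 3·5 = 30; e = 32 − 30 = 2
F=6: d̂ = 15 + 3·6 = 33; e = 32 − 33 = -1
F=7: d̂ = 15 + 3·7 = 36; e = 30 − 36 = -6
F=8: d̂ = 15 + 3·8 = 39; e = 44 − 39 = 5

0, 2, -2, 2, -1, -6, 5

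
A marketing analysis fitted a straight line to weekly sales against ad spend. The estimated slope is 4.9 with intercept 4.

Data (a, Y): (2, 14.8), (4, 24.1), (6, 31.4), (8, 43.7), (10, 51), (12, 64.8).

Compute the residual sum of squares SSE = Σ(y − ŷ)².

a=2: ŷ = 4 + 4.9·2 = 13.8; e = 14.8 − 13.8 = 1
a=4: ŷ = 4 + 4.9·4 = 23.6; e = 24.1 − 23.6 = 0.5
a=6: ŷ = 4 + 4.9·6 = 33.4; e = 31.4 − 33.4 = -2
a=8: ŷ = 4 + 4.9·8 = 43.2; e = 43.7 − 43.2 = 0.5
a=10: ŷ = 4 + 4.9·10 = 53; e = 51 − 53 = -2
a=12: ŷ = 4 + 4.9·12 = 62.8; e = 64.8 − 62.8 = 2
SSE = 1 + 0.25 + 4 + 0.25 + 4 + 4 = 13.5

SSE = 13.5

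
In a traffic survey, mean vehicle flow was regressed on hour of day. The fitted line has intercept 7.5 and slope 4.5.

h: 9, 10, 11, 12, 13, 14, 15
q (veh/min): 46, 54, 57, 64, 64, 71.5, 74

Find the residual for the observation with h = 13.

e = -2

q̂ = 7.5 + 4.5·13 = 66
e = 64 − 66 = -2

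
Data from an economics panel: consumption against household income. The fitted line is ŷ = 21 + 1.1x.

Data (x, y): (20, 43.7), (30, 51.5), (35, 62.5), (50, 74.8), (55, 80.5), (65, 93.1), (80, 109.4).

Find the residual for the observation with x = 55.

ŷ = 21 + 1.1·55 = 81.5
r = 80.5 − 81.5 = -1

r = -1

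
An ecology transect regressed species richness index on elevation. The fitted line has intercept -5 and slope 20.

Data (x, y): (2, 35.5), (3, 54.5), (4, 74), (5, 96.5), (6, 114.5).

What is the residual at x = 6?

e = -0.5

ŷ = -5 + 20·6 = 115
e = 114.5 − 115 = -0.5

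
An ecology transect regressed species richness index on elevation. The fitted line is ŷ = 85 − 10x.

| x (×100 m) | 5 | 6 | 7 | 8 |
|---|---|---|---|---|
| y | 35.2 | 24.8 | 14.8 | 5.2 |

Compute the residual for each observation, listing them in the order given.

0.2, -0.2, -0.2, 0.2

x=5: ŷ = 85 − 10·5 = 35; e = 35.2 − 35 = 0.2
x=6: ŷ = 85 − 10·6 = 25; e = 24.8 − 25 = -0.2
x=7: ŷ = 85 − 10·7 = 15; e = 14.8 − 15 = -0.2
x=8: ŷ = 85 − 10·8 = 5; e = 5.2 − 5 = 0.2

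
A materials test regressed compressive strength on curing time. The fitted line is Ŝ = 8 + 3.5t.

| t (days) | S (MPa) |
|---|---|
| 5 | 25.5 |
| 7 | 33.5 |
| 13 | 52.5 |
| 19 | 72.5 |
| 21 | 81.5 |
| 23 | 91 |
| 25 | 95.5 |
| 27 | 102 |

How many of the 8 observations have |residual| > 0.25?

t=5: Ŝ = 8 + 3.5·5 = 25.5; e = 25.5 − 25.5 = 0
t=7: Ŝ = 8 + 3.5·7 = 32.5; e = 33.5 − 32.5 = 1
t=13: Ŝ = 8 + 3.5·13 = 53.5; e = 52.5 − 53.5 = -1
t=19: Ŝ = 8 + 3.5·19 = 74.5; e = 72.5 − 74.5 = -2
t=21: Ŝ = 8 + 3.5·21 = 81.5; e = 81.5 − 81.5 = 0
t=23: Ŝ = 8 + 3.5·23 = 88.5; e = 91 − 88.5 = 2.5
t=25: Ŝ = 8 + 3.5·25 = 95.5; e = 95.5 − 95.5 = 0
t=27: Ŝ = 8 + 3.5·27 = 102.5; e = 102 − 102.5 = -0.5
|e| > 0.25: t=7 (|e|=1), t=13 (|e|=1), t=19 (|e|=2), t=23 (|e|=2.5), t=27 (|e|=0.5) → 5

5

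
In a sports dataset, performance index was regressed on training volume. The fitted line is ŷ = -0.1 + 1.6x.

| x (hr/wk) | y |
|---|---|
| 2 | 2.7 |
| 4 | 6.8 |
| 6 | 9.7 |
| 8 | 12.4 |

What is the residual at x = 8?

r = -0.3

ŷ = -0.1 + 1.6·8 = 12.7
r = 12.4 − 12.7 = -0.3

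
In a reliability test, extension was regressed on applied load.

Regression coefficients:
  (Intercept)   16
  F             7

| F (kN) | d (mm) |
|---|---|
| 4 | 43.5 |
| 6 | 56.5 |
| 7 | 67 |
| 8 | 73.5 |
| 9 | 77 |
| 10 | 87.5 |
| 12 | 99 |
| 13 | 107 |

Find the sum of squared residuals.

F=4: d̂ = 16 + 7·4 = 44; e = 43.5 − 44 = -0.5
F=6: d̂ = 16 + 7·6 = 58; e = 56.5 − 58 = -1.5
F=7: d̂ = 16 + 7·7 = 65; e = 67 − 65 = 2
F=8: d̂ = 16 + 7·8 = 72; e = 73.5 − 72 = 1.5
F=9: d̂ = 16 + 7·9 = 79; e = 77 − 79 = -2
F=10: d̂ = 16 + 7·10 = 86; e = 87.5 − 86 = 1.5
F=12: d̂ = 16 + 7·12 = 100; e = 99 − 100 = -1
F=13: d̂ = 16 + 7·13 = 107; e = 107 − 107 = 0
SSE = 0.25 + 2.25 + 4 + 2.25 + 4 + 2.25 + 1 + 0 = 16

SSE = 16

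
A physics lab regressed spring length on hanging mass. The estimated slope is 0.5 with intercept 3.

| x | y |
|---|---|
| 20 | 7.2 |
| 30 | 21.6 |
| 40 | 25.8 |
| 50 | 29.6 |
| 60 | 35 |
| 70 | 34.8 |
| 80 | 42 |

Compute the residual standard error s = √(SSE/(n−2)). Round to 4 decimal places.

x=20: ŷ = 3 + 0.5·20 = 13; r = 7.2 − 13 = -5.8
x=30: ŷ = 3 + 0.5·30 = 18; r = 21.6 − 18 = 3.6
x=40: ŷ = 3 + 0.5·40 = 23; r = 25.8 − 23 = 2.8
x=50: ŷ = 3 + 0.5·50 = 28; r = 29.6 − 28 = 1.6
x=60: ŷ = 3 + 0.5·60 = 33; r = 35 − 33 = 2
x=70: ŷ = 3 + 0.5·70 = 38; r = 34.8 − 38 = -3.2
x=80: ŷ = 3 + 0.5·80 = 43; r = 42 − 43 = -1
SSE = 33.64 + 12.96 + 7.84 + 2.56 + 4 + 10.24 + 1 = 72.24
s = √(72.24/5) = √14.448 ≈ 3.8011

s = 3.8011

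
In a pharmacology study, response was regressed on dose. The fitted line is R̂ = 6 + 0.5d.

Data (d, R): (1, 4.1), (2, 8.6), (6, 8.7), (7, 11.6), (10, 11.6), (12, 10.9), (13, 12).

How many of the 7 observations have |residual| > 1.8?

2

d=1: R̂ = 6 + 0.5·1 = 6.5; e = 4.1 − 6.5 = -2.4
d=2: R̂ = 6 + 0.5·2 = 7; e = 8.6 − 7 = 1.6
d=6: R̂ = 6 + 0.5·6 = 9; e = 8.7 − 9 = -0.3
d=7: R̂ = 6 + 0.5·7 = 9.5; e = 11.6 − 9.5 = 2.1
d=10: R̂ = 6 + 0.5·10 = 11; e = 11.6 − 11 = 0.6
d=12: R̂ = 6 + 0.5·12 = 12; e = 10.9 − 12 = -1.1
d=13: R̂ = 6 + 0.5·13 = 12.5; e = 12 − 12.5 = -0.5
|e| > 1.8: d=1 (|e|=2.4), d=7 (|e|=2.1) → 2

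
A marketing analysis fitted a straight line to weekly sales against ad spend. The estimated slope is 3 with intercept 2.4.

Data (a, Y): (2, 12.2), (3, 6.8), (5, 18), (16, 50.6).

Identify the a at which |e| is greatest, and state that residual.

a = 3, e = -4.6

a=2: ŷ = 2.4 + 3·2 = 8.4; e = 12.2 − 8.4 = 3.8
a=3: ŷ = 2.4 + 3·3 = 11.4; e = 6.8 − 11.4 = -4.6
a=5: ŷ = 2.4 + 3·5 = 17.4; e = 18 − 17.4 = 0.6
a=16: ŷ = 2.4 + 3·16 = 50.4; e = 50.6 − 50.4 = 0.2
Largest |e| is 4.6 at a = 3, residual -4.6.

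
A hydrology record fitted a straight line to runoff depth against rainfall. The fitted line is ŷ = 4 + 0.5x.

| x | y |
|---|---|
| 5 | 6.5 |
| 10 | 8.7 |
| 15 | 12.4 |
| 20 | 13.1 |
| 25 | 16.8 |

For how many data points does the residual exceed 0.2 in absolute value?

x=5: ŷ = 4 + 0.5·5 = 6.5; e = 6.5 − 6.5 = 0
x=10: ŷ = 4 + 0.5·10 = 9; e = 8.7 − 9 = -0.3
x=15: ŷ = 4 + 0.5·15 = 11.5; e = 12.4 − 11.5 = 0.9
x=20: ŷ = 4 + 0.5·20 = 14; e = 13.1 − 14 = -0.9
x=25: ŷ = 4 + 0.5·25 = 16.5; e = 16.8 − 16.5 = 0.3
|e| > 0.2: x=10 (|e|=0.3), x=15 (|e|=0.9), x=20 (|e|=0.9), x=25 (|e|=0.3) → 4

4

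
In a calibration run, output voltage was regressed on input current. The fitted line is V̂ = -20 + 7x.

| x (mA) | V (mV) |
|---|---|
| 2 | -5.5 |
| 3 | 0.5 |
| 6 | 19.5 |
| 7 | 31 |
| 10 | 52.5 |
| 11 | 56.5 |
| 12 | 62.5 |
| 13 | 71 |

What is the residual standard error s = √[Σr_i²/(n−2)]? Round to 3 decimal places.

x=2: V̂ = -20 + 7·2 = -6; r = -5.5 − (-6) = 0.5
x=3: V̂ = -20 + 7·3 = 1; r = 0.5 − 1 = -0.5
x=6: V̂ = -20 + 7·6 = 22; r = 19.5 − 22 = -2.5
x=7: V̂ = -20 + 7·7 = 29; r = 31 − 29 = 2
x=10: V̂ = -20 + 7·10 = 50; r = 52.5 − 50 = 2.5
x=11: V̂ = -20 + 7·11 = 57; r = 56.5 − 57 = -0.5
x=12: V̂ = -20 + 7·12 = 64; r = 62.5 − 64 = -1.5
x=13: V̂ = -20 + 7·13 = 71; r = 71 − 71 = 0
SSE = 0.25 + 0.25 + 6.25 + 4 + 6.25 + 0.25 + 2.25 + 0 = 19.5
s = √(19.5/6) = √3.25 ≈ 1.803

s = 1.803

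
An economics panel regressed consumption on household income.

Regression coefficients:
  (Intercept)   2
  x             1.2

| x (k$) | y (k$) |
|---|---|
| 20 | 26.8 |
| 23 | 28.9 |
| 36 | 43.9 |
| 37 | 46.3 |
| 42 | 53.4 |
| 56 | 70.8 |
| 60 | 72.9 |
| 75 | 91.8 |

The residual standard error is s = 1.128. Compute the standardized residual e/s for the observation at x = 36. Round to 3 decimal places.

ŷ = 2 + 1.2·36 = 45.2
e = 43.9 − 45.2 = -1.3
e/s = -1.3 / 1.128 = -1.152

-1.152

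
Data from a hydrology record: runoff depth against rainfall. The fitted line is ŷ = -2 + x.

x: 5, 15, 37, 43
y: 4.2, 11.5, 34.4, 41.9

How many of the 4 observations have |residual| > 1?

x=5: ŷ = -2 + 5 = 3; r = 4.2 − 3 = 1.2
x=15: ŷ = -2 + 15 = 13; r = 11.5 − 13 = -1.5
x=37: ŷ = -2 + 37 = 35; r = 34.4 − 35 = -0.6
x=43: ŷ = -2 + 43 = 41; r = 41.9 − 41 = 0.9
|r| > 1: x=5 (|r|=1.2), x=15 (|r|=1.5) → 2

2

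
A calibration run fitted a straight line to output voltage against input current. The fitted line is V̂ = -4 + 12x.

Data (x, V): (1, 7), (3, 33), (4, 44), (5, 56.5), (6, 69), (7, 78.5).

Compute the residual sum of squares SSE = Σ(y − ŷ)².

SSE = 5.5

x=1: V̂ = -4 + 12·1 = 8; e = 7 − 8 = -1
x=3: V̂ = -4 + 12·3 = 32; e = 33 − 32 = 1
x=4: V̂ = -4 + 12·4 = 44; e = 44 − 44 = 0
x=5: V̂ = -4 + 12·5 = 56; e = 56.5 − 56 = 0.5
x=6: V̂ = -4 + 12·6 = 68; e = 69 − 68 = 1
x=7: V̂ = -4 + 12·7 = 80; e = 78.5 − 80 = -1.5
SSE = 1 + 1 + 0 + 0.25 + 1 + 2.25 = 5.5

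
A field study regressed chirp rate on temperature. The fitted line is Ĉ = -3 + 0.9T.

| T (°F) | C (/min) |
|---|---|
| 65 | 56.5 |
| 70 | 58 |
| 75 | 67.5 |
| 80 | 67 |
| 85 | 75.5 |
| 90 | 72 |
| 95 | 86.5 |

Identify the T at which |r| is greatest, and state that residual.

T=65: Ĉ = -3 + 0.9·65 = 55.5; r = 56.5 − 55.5 = 1
T=70: Ĉ = -3 + 0.9·70 = 60; r = 58 − 60 = -2
T=75: Ĉ = -3 + 0.9·75 = 64.5; r = 67.5 − 64.5 = 3
T=80: Ĉ = -3 + 0.9·80 = 69; r = 67 − 69 = -2
T=85: Ĉ = -3 + 0.9·85 = 73.5; r = 75.5 − 73.5 = 2
T=90: Ĉ = -3 + 0.9·90 = 78; r = 72 − 78 = -6
T=95: Ĉ = -3 + 0.9·95 = 82.5; r = 86.5 − 82.5 = 4
Largest |r| is 6 at T = 90, residual -6.

T = 90, r = -6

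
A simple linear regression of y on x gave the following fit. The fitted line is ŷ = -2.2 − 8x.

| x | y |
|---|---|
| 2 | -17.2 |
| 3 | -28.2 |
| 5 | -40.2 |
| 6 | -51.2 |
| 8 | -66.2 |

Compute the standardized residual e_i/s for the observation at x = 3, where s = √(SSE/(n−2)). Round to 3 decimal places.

x=2: ŷ = -2.2 − 8·2 = -18.2; e = -17.2 − (-18.2) = 1
x=3: ŷ = -2.2 − 8·3 = -26.2; e = -28.2 − (-26.2) = -2
x=5: ŷ = -2.2 − 8·5 = -42.2; e = -40.2 − (-42.2) = 2
x=6: ŷ = -2.2 − 8·6 = -50.2; e = -51.2 − (-50.2) = -1
x=8: ŷ = -2.2 − 8·8 = -66.2; e = -66.2 − (-66.2) = 0
SSE = 1 + 4 + 4 + 1 + 0 = 10
s = √(10/3) = 1.82574
e/s = -2 / 1.82574 = -1.095

-1.095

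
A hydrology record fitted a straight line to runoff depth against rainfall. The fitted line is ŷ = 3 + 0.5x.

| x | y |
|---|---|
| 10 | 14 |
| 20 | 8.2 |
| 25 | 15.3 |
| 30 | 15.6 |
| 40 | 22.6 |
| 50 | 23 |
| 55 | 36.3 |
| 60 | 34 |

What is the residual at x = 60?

ŷ = 3 + 0.5·60 = 33
r = 34 − 33 = 1

r = 1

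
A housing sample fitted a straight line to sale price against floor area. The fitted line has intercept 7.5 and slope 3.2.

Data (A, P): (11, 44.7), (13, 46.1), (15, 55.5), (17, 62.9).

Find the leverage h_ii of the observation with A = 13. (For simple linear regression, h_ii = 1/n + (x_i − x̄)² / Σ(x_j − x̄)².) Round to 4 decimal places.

Ā = (11 + 13 + 15 + 17)/4 = 14
Σ(A − Ā)² = 9 + 1 + 1 + 9 = 20
h = 1/4 + (-1)²/20 = 0.25 + 0.05 = 0.3000

h = 0.3000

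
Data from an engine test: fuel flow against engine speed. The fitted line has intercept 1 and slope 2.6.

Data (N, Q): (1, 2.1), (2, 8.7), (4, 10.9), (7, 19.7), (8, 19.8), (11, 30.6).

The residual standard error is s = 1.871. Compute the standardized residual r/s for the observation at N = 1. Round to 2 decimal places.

-0.80

Q̂ = 1 + 2.6·1 = 3.6
r = 2.1 − 3.6 = -1.5
r/s = -1.5 / 1.871 = -0.80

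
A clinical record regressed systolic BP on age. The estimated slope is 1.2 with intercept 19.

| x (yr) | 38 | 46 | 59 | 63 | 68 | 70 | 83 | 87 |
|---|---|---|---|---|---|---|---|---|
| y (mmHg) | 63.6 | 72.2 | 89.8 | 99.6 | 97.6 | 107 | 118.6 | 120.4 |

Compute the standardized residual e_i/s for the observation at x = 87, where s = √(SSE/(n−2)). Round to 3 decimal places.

-0.919

x=38: ŷ = 19 + 1.2·38 = 64.6; e = 63.6 − 64.6 = -1
x=46: ŷ = 19 + 1.2·46 = 74.2; e = 72.2 − 74.2 = -2
x=59: ŷ = 19 + 1.2·59 = 89.8; e = 89.8 − 89.8 = 0
x=63: ŷ = 19 + 1.2·63 = 94.6; e = 99.6 − 94.6 = 5
x=68: ŷ = 19 + 1.2·68 = 100.6; e = 97.6 − 100.6 = -3
x=70: ŷ = 19 + 1.2·70 = 103; e = 107 − 103 = 4
x=83: ŷ = 19 + 1.2·83 = 118.6; e = 118.6 − 118.6 = 0
x=87: ŷ = 19 + 1.2·87 = 123.4; e = 120.4 − 123.4 = -3
SSE = 1 + 4 + 0 + 25 + 9 + 16 + 0 + 9 = 64
s = √(64/6) = 3.26599
e/s = -3 / 3.26599 = -0.919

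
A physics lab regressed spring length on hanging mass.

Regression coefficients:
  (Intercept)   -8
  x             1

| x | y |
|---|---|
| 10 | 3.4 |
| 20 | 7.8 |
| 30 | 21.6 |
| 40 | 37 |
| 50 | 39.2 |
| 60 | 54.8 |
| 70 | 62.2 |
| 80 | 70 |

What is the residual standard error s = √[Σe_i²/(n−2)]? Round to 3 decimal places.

x=10: ŷ = -8 + 10 = 2; e = 3.4 − 2 = 1.4
x=20: ŷ = -8 + 20 = 12; e = 7.8 − 12 = -4.2
x=30: ŷ = -8 + 30 = 22; e = 21.6 − 22 = -0.4
x=40: ŷ = -8 + 40 = 32; e = 37 − 32 = 5
x=50: ŷ = -8 + 50 = 42; e = 39.2 − 42 = -2.8
x=60: ŷ = -8 + 60 = 52; e = 54.8 − 52 = 2.8
x=70: ŷ = -8 + 70 = 62; e = 62.2 − 62 = 0.2
x=80: ŷ = -8 + 80 = 72; e = 70 − 72 = -2
SSE = 1.96 + 17.64 + 0.16 + 25 + 7.84 + 7.84 + 0.04 + 4 = 64.48
s = √(64.48/6) = √10.7467 ≈ 3.278

s = 3.278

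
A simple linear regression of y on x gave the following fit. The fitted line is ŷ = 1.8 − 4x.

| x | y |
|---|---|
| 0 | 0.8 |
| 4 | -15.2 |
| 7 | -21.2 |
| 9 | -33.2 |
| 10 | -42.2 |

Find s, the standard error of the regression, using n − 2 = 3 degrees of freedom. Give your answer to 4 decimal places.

x=0: ŷ = 1.8 − 4·0 = 1.8; e = 0.8 − 1.8 = -1
x=4: ŷ = 1.8 − 4·4 = -14.2; e = -15.2 − (-14.2) = -1
x=7: ŷ = 1.8 − 4·7 = -26.2; e = -21.2 − (-26.2) = 5
x=9: ŷ = 1.8 − 4·9 = -34.2; e = -33.2 − (-34.2) = 1
x=10: ŷ = 1.8 − 4·10 = -38.2; e = -42.2 − (-38.2) = -4
SSE = 1 + 1 + 25 + 1 + 16 = 44
s = √(44/3) = √14.6667 ≈ 3.8297

s = 3.8297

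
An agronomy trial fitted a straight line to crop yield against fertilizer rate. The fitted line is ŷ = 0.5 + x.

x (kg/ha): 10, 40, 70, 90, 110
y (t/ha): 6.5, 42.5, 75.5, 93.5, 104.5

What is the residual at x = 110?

ŷ = 0.5 + 110 = 110.5
r = 104.5 − 110.5 = -6

r = -6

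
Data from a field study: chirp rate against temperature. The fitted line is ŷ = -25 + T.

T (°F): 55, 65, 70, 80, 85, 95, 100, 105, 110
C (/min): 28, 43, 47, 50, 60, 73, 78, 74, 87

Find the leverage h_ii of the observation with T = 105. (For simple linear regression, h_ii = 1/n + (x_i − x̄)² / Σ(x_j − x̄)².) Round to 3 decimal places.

h = 0.249

T̄ = (55 + 65 + 70 + 80 + 85 + 95 + 100 + 105 + 110)/9 = 85
Σ(T − T̄)² = 900 + 400 + 225 + 25 + 0 + 100 + 225 + 400 + 625 = 2900
h = 1/9 + (20)²/2900 = 0.111111 + 0.137931 = 0.249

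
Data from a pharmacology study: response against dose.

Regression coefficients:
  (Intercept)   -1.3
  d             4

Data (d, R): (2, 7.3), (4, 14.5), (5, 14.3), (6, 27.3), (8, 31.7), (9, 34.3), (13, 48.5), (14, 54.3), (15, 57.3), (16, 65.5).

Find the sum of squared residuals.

d=2: ŷ = -1.3 + 4·2 = 6.7; e = 7.3 − 6.7 = 0.6
d=4: ŷ = -1.3 + 4·4 = 14.7; e = 14.5 − 14.7 = -0.2
d=5: ŷ = -1.3 + 4·5 = 18.7; e = 14.3 − 18.7 = -4.4
d=6: ŷ = -1.3 + 4·6 = 22.7; e = 27.3 − 22.7 = 4.6
d=8: ŷ = -1.3 + 4·8 = 30.7; e = 31.7 − 30.7 = 1
d=9: ŷ = -1.3 + 4·9 = 34.7; e = 34.3 − 34.7 = -0.4
d=13: ŷ = -1.3 + 4·13 = 50.7; e = 48.5 − 50.7 = -2.2
d=14: ŷ = -1.3 + 4·14 = 54.7; e = 54.3 − 54.7 = -0.4
d=15: ŷ = -1.3 + 4·15 = 58.7; e = 57.3 − 58.7 = -1.4
d=16: ŷ = -1.3 + 4·16 = 62.7; e = 65.5 − 62.7 = 2.8
SSE = 0.36 + 0.04 + 19.36 + 21.16 + 1 + 0.16 + 4.84 + 0.16 + 1.96 + 7.84 = 56.88

SSE = 56.88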